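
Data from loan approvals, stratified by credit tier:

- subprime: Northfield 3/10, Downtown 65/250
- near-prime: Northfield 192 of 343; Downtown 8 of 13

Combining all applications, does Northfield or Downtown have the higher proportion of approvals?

Northfield

Subprime: Northfield 3/10 = 30.0%, Downtown 65/250 = 26.0% → Northfield
Near-prime: Northfield 192/343 = 56.0%, Downtown 8/13 = 61.5% → Downtown
Overall: Northfield 195/353 = 55.2%, Downtown 73/263 = 27.8% → Northfield
(Neither sweeps every credit group, but Northfield has the higher pooled rate.)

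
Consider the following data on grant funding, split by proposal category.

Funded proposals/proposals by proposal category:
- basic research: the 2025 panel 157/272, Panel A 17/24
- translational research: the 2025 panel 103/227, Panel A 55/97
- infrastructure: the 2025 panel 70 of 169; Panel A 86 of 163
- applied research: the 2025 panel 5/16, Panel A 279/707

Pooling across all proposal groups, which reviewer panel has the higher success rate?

Basic research: the 2025 panel 157/272 = 57.7%, Panel A 17/24 = 70.8% → Panel A
Translational research: the 2025 panel 103/227 = 45.4%, Panel A 55/97 = 56.7% → Panel A
Infrastructure: the 2025 panel 70/169 = 41.4%, Panel A 86/163 = 52.8% → Panel A
Applied research: the 2025 panel 5/16 = 31.2%, Panel A 279/707 = 39.5% → Panel A
Overall: the 2025 panel 335/684 = 49.0%, Panel A 437/991 = 44.1% → the 2025 panel
(Panel A wins every proposal group but the 2025 panel wins overall — Panel A's proposals skew toward the low-rate applied research group.)

the 2025 panel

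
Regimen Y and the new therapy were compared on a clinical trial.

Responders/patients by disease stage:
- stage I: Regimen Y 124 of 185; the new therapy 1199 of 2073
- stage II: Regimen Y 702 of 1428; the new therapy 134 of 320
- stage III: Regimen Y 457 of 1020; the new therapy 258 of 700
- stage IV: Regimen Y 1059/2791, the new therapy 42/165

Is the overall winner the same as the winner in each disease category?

Stage I: Regimen Y 124/185 = 67.0%, the new therapy 1199/2073 = 57.8% → Regimen Y
Stage II: Regimen Y 702/1428 = 49.2%, the new therapy 134/320 = 41.9% → Regimen Y
Stage III: Regimen Y 457/1020 = 44.8%, the new therapy 258/700 = 36.9% → Regimen Y
Stage IV: Regimen Y 1059/2791 = 37.9%, the new therapy 42/165 = 25.5% → Regimen Y
Overall: Regimen Y 2342/5424 = 43.2%, the new therapy 1633/3258 = 50.1% → the new therapy
Regimen Y wins each disease group but the new therapy wins overall — the comparison reverses. Regimen Y's patients skew toward stage IV, which has a lower base rate.

No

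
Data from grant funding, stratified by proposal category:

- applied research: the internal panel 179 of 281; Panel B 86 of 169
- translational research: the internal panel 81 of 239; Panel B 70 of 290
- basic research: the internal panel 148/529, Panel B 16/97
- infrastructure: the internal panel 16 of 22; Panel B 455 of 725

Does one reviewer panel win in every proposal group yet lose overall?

Yes

Applied research: the internal panel 179/281 = 63.7%, Panel B 86/169 = 50.9% → the internal panel
Translational research: the internal panel 81/239 = 33.9%, Panel B 70/290 = 24.1% → the internal panel
Basic research: the internal panel 148/529 = 28.0%, Panel B 16/97 = 16.5% → the internal panel
Infrastructure: the internal panel 16/22 = 72.7%, Panel B 455/725 = 62.8% → the internal panel
Overall: the internal panel 424/1071 = 39.6%, Panel B 627/1281 = 48.9% → Panel B
The internal panel wins each proposal group but Panel B wins overall — the comparison reverses. The internal panel's proposals skew toward basic research, which has a lower base rate.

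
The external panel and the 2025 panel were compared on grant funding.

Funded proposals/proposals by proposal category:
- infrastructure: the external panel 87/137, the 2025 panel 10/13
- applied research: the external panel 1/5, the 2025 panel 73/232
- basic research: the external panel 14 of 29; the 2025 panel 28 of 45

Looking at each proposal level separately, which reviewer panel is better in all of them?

the 2025 panel

Infrastructure: the external panel 87/137 = 63.5%, the 2025 panel 10/13 = 76.9% → the 2025 panel
Applied research: the external panel 1/5 = 20.0%, the 2025 panel 73/232 = 31.5% → the 2025 panel
Basic research: the external panel 14/29 = 48.3%, the 2025 panel 28/45 = 62.2% → the 2025 panel
The 2025 panel has the higher rate in all 3 groups.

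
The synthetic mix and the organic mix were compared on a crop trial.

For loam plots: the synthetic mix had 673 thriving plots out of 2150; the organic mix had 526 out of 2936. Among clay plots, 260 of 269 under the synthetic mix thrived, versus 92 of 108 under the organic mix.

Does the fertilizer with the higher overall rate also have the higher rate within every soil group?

Loam: the synthetic mix 673/2150 = 31.3%, the organic mix 526/2936 = 17.9% → the synthetic mix
Clay: the synthetic mix 260/269 = 96.7%, the organic mix 92/108 = 85.2% → the synthetic mix
Overall: the synthetic mix 933/2419 = 38.6%, the organic mix 618/3044 = 20.3% → the synthetic mix
The synthetic mix wins overall and in every soil group — no reversal.

Yes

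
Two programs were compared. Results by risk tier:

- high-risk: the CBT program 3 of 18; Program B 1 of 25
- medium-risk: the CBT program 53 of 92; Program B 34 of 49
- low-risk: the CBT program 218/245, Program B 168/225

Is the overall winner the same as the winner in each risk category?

High-risk: the CBT program 3/18 = 16.7%, Program B 1/25 = 4.0% → the CBT program
Medium-risk: the CBT program 53/92 = 57.6%, Program B 34/49 = 69.4% → Program B
Low-risk: the CBT program 218/245 = 89.0%, Program B 168/225 = 74.7% → the CBT program
Overall: the CBT program 274/355 = 77.2%, Program B 203/299 = 67.9% → the CBT program
Neither sweeps: the CBT program wins 2 of 3 groups, Program B wins 1. The CBT program wins overall but not every group — no Simpson reversal.

No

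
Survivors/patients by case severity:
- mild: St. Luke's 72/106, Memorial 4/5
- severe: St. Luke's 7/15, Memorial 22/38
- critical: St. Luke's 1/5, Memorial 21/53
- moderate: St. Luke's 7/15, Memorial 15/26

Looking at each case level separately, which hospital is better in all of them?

Memorial

Mild: St. Luke's 72/106 = 67.9%, Memorial 4/5 = 80.0% → Memorial
Severe: St. Luke's 7/15 = 46.7%, Memorial 22/38 = 57.9% → Memorial
Critical: St. Luke's 1/5 = 20.0%, Memorial 21/53 = 39.6% → Memorial
Moderate: St. Luke's 7/15 = 46.7%, Memorial 15/26 = 57.7% → Memorial
Memorial has the higher rate in all 4 groups.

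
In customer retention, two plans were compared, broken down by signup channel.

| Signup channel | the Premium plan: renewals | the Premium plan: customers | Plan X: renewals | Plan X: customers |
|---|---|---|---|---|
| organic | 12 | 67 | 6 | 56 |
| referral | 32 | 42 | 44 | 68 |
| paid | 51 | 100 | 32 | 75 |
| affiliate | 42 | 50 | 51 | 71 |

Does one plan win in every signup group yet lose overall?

No

Organic: the Premium plan 12/67 = 17.9%, Plan X 6/56 = 10.7% → the Premium plan
Referral: the Premium plan 32/42 = 76.2%, Plan X 44/68 = 64.7% → the Premium plan
Paid: the Premium plan 51/100 = 51.0%, Plan X 32/75 = 42.7% → the Premium plan
Affiliate: the Premium plan 42/50 = 84.0%, Plan X 51/71 = 71.8% → the Premium plan
Overall: the Premium plan 137/259 = 52.9%, Plan X 133/270 = 49.3% → the Premium plan
The Premium plan wins overall and in every signup group — no reversal.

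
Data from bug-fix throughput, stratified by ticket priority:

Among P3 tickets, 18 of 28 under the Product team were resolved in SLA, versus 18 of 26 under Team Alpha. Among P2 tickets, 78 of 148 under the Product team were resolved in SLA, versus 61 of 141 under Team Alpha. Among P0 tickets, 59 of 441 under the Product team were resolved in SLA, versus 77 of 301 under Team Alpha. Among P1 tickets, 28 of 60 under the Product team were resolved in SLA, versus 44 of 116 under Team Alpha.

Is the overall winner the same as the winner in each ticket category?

No

P3: the Product team 18/28 = 64.3%, Team Alpha 18/26 = 69.2% → Team Alpha
P2: the Product team 78/148 = 52.7%, Team Alpha 61/141 = 43.3% → the Product team
P0: the Product team 59/441 = 13.4%, Team Alpha 77/301 = 25.6% → Team Alpha
P1: the Product team 28/60 = 46.7%, Team Alpha 44/116 = 37.9% → the Product team
Overall: the Product team 183/677 = 27.0%, Team Alpha 200/584 = 34.2% → Team Alpha
Neither sweeps: the Product team wins 2 of 4 groups, Team Alpha wins 2. Team Alpha wins overall but not every group — no Simpson reversal.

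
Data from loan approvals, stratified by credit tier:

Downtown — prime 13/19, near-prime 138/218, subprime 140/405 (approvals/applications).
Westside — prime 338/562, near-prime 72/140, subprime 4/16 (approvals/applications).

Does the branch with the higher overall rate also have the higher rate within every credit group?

Prime: Downtown 13/19 = 68.4%, Westside 338/562 = 60.1% → Downtown
Near-prime: Downtown 138/218 = 63.3%, Westside 72/140 = 51.4% → Downtown
Subprime: Downtown 140/405 = 34.6%, Westside 4/16 = 25.0% → Downtown
Overall: Downtown 291/642 = 45.3%, Westside 414/718 = 57.7% → Westside
Downtown wins each credit group but Westside wins overall — the comparison reverses. Downtown's applications skew toward subprime, which has a lower base rate.

No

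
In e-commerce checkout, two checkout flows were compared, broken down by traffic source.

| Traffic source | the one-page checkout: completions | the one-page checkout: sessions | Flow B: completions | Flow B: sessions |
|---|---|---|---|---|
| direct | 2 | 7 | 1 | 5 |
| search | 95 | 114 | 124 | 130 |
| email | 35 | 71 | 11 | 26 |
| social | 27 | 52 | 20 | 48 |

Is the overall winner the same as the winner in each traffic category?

Direct: the one-page checkout 2/7 = 28.6%, Flow B 1/5 = 20.0% → the one-page checkout
Search: the one-page checkout 95/114 = 83.3%, Flow B 124/130 = 95.4% → Flow B
Email: the one-page checkout 35/71 = 49.3%, Flow B 11/26 = 42.3% → the one-page checkout
Social: the one-page checkout 27/52 = 51.9%, Flow B 20/48 = 41.7% → the one-page checkout
Overall: the one-page checkout 159/244 = 65.2%, Flow B 156/209 = 74.6% → Flow B
Neither sweeps: the one-page checkout wins 3 of 4 groups, Flow B wins 1. Flow B wins overall but not every group — no Simpson reversal.

No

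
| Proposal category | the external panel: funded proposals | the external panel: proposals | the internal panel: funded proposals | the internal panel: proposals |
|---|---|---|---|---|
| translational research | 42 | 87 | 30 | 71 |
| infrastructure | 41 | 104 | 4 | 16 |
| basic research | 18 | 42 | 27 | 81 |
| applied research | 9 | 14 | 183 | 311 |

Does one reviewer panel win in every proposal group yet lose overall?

Yes

Translational research: the external panel 42/87 = 48.3%, the internal panel 30/71 = 42.3% → the external panel
Infrastructure: the external panel 41/104 = 39.4%, the internal panel 4/16 = 25.0% → the external panel
Basic research: the external panel 18/42 = 42.9%, the internal panel 27/81 = 33.3% → the external panel
Applied research: the external panel 9/14 = 64.3%, the internal panel 183/311 = 58.8% → the external panel
Overall: the external panel 110/247 = 44.5%, the internal panel 244/479 = 50.9% → the internal panel
The external panel wins each proposal group but the internal panel wins overall — the comparison reverses. The external panel's proposals skew toward infrastructure, which has a lower base rate.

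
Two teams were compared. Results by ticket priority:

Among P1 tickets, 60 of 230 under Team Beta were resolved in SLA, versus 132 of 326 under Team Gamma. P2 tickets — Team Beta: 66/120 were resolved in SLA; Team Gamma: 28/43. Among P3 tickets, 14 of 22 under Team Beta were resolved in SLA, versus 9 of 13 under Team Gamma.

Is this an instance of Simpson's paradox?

No

P1: Team Beta 60/230 = 26.1%, Team Gamma 132/326 = 40.5% → Team Gamma
P2: Team Beta 66/120 = 55.0%, Team Gamma 28/43 = 65.1% → Team Gamma
P3: Team Beta 14/22 = 63.6%, Team Gamma 9/13 = 69.2% → Team Gamma
Overall: Team Beta 140/372 = 37.6%, Team Gamma 169/382 = 44.2% → Team Gamma
Team Gamma wins overall and in every ticket group — no reversal.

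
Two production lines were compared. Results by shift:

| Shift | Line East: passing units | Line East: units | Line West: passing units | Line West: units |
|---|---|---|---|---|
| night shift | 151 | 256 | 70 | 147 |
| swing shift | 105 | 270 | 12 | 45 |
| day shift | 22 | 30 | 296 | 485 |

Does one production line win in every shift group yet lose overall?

Night shift: Line East 151/256 = 59.0%, Line West 70/147 = 47.6% → Line East
Swing shift: Line East 105/270 = 38.9%, Line West 12/45 = 26.7% → Line East
Day shift: Line East 22/30 = 73.3%, Line West 296/485 = 61.0% → Line East
Overall: Line East 278/556 = 50.0%, Line West 378/677 = 55.8% → Line West
Line East wins each shift group but Line West wins overall — the comparison reverses. Line East's units skew toward swing shift, which has a lower base rate.

Yes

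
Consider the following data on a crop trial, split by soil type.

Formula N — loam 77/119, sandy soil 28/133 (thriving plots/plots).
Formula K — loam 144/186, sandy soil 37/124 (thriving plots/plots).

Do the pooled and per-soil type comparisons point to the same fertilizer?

Loam: Formula N 77/119 = 64.7%, Formula K 144/186 = 77.4% → Formula K
Sandy soil: Formula N 28/133 = 21.1%, Formula K 37/124 = 29.8% → Formula K
Overall: Formula N 105/252 = 41.7%, Formula K 181/310 = 58.4% → Formula K
Formula K wins overall and in every soil group — no reversal.

Yes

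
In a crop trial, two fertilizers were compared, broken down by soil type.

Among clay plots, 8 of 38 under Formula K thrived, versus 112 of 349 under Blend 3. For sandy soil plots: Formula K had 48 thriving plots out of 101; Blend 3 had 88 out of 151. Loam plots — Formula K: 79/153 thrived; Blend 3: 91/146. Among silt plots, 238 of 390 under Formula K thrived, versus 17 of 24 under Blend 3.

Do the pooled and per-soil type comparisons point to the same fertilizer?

No

Clay: Formula K 8/38 = 21.1%, Blend 3 112/349 = 32.1% → Blend 3
Sandy soil: Formula K 48/101 = 47.5%, Blend 3 88/151 = 58.3% → Blend 3
Loam: Formula K 79/153 = 51.6%, Blend 3 91/146 = 62.3% → Blend 3
Silt: Formula K 238/390 = 61.0%, Blend 3 17/24 = 70.8% → Blend 3
Overall: Formula K 373/682 = 54.7%, Blend 3 308/670 = 46.0% → Formula K
Blend 3 wins each soil group but Formula K wins overall — the comparison reverses. Blend 3's plots skew toward clay, which has a lower base rate.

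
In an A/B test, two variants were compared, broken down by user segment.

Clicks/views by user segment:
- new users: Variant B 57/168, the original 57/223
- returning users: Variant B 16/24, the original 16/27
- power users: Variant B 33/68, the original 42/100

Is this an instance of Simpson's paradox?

No

New users: Variant B 57/168 = 33.9%, the original 57/223 = 25.6% → Variant B
Returning users: Variant B 16/24 = 66.7%, the original 16/27 = 59.3% → Variant B
Power users: Variant B 33/68 = 48.5%, the original 42/100 = 42.0% → Variant B
Overall: Variant B 106/260 = 40.8%, the original 115/350 = 32.9% → Variant B
Variant B wins overall and in every user group — no reversal.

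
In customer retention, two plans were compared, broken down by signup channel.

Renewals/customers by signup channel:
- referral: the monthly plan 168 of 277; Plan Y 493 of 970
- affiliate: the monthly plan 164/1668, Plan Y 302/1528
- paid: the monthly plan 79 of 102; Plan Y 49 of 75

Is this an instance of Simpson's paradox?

No

Referral: the monthly plan 168/277 = 60.6%, Plan Y 493/970 = 50.8% → the monthly plan
Affiliate: the monthly plan 164/1668 = 9.8%, Plan Y 302/1528 = 19.8% → Plan Y
Paid: the monthly plan 79/102 = 77.5%, Plan Y 49/75 = 65.3% → the monthly plan
Overall: the monthly plan 411/2047 = 20.1%, Plan Y 844/2573 = 32.8% → Plan Y
Neither sweeps: the monthly plan wins 2 of 3 groups, Plan Y wins 1. Plan Y wins overall but not every group — no Simpson reversal.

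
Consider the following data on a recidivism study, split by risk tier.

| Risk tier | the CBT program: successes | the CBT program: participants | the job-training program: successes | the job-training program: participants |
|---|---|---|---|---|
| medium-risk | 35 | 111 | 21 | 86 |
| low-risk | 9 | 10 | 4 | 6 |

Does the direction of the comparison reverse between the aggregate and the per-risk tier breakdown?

No

Medium-risk: the CBT program 35/111 = 31.5%, the job-training program 21/86 = 24.4% → the CBT program
Low-risk: the CBT program 9/10 = 90.0%, the job-training program 4/6 = 66.7% → the CBT program
Overall: the CBT program 44/121 = 36.4%, the job-training program 25/92 = 27.2% → the CBT program
The CBT program wins overall and in every risk group — no reversal.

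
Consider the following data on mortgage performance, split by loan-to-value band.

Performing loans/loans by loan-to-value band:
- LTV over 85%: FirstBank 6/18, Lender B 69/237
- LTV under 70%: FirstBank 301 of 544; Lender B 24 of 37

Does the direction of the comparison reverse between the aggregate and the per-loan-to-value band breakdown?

LTV over 85%: FirstBank 6/18 = 33.3%, Lender B 69/237 = 29.1% → FirstBank
LTV under 70%: FirstBank 301/544 = 55.3%, Lender B 24/37 = 64.9% → Lender B
Overall: FirstBank 307/562 = 54.6%, Lender B 93/274 = 33.9% → FirstBank
Neither sweeps: FirstBank wins 1 of 2 groups, Lender B wins 1. FirstBank wins overall but not every group — no Simpson reversal.

No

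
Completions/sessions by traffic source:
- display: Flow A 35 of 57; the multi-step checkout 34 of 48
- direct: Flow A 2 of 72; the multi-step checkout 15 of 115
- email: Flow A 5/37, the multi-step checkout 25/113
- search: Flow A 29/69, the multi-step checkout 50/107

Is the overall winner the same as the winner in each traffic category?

Yes

Display: Flow A 35/57 = 61.4%, the multi-step checkout 34/48 = 70.8% → the multi-step checkout
Direct: Flow A 2/72 = 2.8%, the multi-step checkout 15/115 = 13.0% → the multi-step checkout
Email: Flow A 5/37 = 13.5%, the multi-step checkout 25/113 = 22.1% → the multi-step checkout
Search: Flow A 29/69 = 42.0%, the multi-step checkout 50/107 = 46.7% → the multi-step checkout
Overall: Flow A 71/235 = 30.2%, the multi-step checkout 124/383 = 32.4% → the multi-step checkout
The multi-step checkout wins overall and in every traffic group — no reversal.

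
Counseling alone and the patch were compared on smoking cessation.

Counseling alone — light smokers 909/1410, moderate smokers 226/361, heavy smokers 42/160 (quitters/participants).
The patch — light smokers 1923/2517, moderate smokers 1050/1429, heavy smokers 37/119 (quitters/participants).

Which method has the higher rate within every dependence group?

Light smokers: counseling alone 909/1410 = 64.5%, the patch 1923/2517 = 76.4% → the patch
Moderate smokers: counseling alone 226/361 = 62.6%, the patch 1050/1429 = 73.5% → the patch
Heavy smokers: counseling alone 42/160 = 26.2%, the patch 37/119 = 31.1% → the patch
The patch has the higher rate in all 3 groups.

the patch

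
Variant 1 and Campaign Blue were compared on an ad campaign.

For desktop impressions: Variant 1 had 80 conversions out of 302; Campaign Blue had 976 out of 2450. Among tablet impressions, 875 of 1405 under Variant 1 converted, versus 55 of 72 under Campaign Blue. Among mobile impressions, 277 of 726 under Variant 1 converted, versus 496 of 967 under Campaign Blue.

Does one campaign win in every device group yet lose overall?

Desktop: Variant 1 80/302 = 26.5%, Campaign Blue 976/2450 = 39.8% → Campaign Blue
Tablet: Variant 1 875/1405 = 62.3%, Campaign Blue 55/72 = 76.4% → Campaign Blue
Mobile: Variant 1 277/726 = 38.2%, Campaign Blue 496/967 = 51.3% → Campaign Blue
Overall: Variant 1 1232/2433 = 50.6%, Campaign Blue 1527/3489 = 43.8% → Variant 1
Campaign Blue wins each device group but Variant 1 wins overall — the comparison reverses. Campaign Blue's impressions skew toward desktop, which has a lower base rate.

Yes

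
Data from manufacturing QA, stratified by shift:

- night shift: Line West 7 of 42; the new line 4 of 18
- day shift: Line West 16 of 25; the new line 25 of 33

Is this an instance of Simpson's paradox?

No

Night shift: Line West 7/42 = 16.7%, the new line 4/18 = 22.2% → the new line
Day shift: Line West 16/25 = 64.0%, the new line 25/33 = 75.8% → the new line
Overall: Line West 23/67 = 34.3%, the new line 29/51 = 56.9% → the new line
The new line wins overall and in every shift group — no reversal.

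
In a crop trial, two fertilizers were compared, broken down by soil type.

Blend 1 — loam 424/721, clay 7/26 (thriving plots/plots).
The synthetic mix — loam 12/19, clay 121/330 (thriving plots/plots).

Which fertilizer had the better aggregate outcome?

Loam: Blend 1 424/721 = 58.8%, the synthetic mix 12/19 = 63.2% → the synthetic mix
Clay: Blend 1 7/26 = 26.9%, the synthetic mix 121/330 = 36.7% → the synthetic mix
Overall: Blend 1 431/747 = 57.7%, the synthetic mix 133/349 = 38.1% → Blend 1
(The synthetic mix wins every soil group but Blend 1 wins overall — the synthetic mix's plots skew toward the low-rate clay group.)

Blend 1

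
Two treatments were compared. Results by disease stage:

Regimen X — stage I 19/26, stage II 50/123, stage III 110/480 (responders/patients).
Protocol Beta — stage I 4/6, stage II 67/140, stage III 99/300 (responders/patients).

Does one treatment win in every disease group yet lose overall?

No

Stage I: Regimen X 19/26 = 73.1%, Protocol Beta 4/6 = 66.7% → Regimen X
Stage II: Regimen X 50/123 = 40.7%, Protocol Beta 67/140 = 47.9% → Protocol Beta
Stage III: Regimen X 110/480 = 22.9%, Protocol Beta 99/300 = 33.0% → Protocol Beta
Overall: Regimen X 179/629 = 28.5%, Protocol Beta 170/446 = 38.1% → Protocol Beta
Neither sweeps: Regimen X wins 1 of 3 groups, Protocol Beta wins 2. Protocol Beta wins overall but not every group — no Simpson reversal.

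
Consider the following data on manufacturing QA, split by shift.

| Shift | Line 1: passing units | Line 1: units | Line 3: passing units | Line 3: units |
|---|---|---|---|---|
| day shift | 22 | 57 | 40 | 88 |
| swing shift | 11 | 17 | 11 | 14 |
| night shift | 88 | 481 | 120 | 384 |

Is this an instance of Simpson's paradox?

No

Day shift: Line 1 22/57 = 38.6%, Line 3 40/88 = 45.5% → Line 3
Swing shift: Line 1 11/17 = 64.7%, Line 3 11/14 = 78.6% → Line 3
Night shift: Line 1 88/481 = 18.3%, Line 3 120/384 = 31.2% → Line 3
Overall: Line 1 121/555 = 21.8%, Line 3 171/486 = 35.2% → Line 3
Line 3 wins overall and in every shift group — no reversal.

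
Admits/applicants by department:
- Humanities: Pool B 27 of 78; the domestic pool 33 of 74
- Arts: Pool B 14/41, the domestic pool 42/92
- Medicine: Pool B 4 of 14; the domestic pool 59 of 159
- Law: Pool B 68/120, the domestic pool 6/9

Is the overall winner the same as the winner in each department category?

No

Humanities: Pool B 27/78 = 34.6%, the domestic pool 33/74 = 44.6% → the domestic pool
Arts: Pool B 14/41 = 34.1%, the domestic pool 42/92 = 45.7% → the domestic pool
Medicine: Pool B 4/14 = 28.6%, the domestic pool 59/159 = 37.1% → the domestic pool
Law: Pool B 68/120 = 56.7%, the domestic pool 6/9 = 66.7% → the domestic pool
Overall: Pool B 113/253 = 44.7%, the domestic pool 140/334 = 41.9% → Pool B
The domestic pool wins each department group but Pool B wins overall — the comparison reverses. The domestic pool's applicants skew toward Medicine, which has a lower base rate.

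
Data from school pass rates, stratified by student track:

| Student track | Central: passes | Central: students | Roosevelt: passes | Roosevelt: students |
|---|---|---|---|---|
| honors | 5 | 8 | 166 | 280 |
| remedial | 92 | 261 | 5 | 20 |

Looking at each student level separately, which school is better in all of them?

Honors: Central 5/8 = 62.5%, Roosevelt 166/280 = 59.3% → Central
Remedial: Central 92/261 = 35.2%, Roosevelt 5/20 = 25.0% → Central
Central has the higher rate in both groups.

Central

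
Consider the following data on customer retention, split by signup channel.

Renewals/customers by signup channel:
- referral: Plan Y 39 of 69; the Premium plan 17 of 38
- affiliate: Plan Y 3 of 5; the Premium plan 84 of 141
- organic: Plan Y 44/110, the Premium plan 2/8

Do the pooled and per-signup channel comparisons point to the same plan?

No

Referral: Plan Y 39/69 = 56.5%, the Premium plan 17/38 = 44.7% → Plan Y
Affiliate: Plan Y 3/5 = 60.0%, the Premium plan 84/141 = 59.6% → Plan Y
Organic: Plan Y 44/110 = 40.0%, the Premium plan 2/8 = 25.0% → Plan Y
Overall: Plan Y 86/184 = 46.7%, the Premium plan 103/187 = 55.1% → the Premium plan
Plan Y wins each signup group but the Premium plan wins overall — the comparison reverses. Plan Y's customers skew toward organic, which has a lower base rate.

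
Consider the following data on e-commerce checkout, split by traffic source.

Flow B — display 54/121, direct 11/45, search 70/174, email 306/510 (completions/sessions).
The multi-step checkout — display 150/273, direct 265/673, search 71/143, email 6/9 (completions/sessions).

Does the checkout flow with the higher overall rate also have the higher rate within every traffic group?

No

Display: Flow B 54/121 = 44.6%, the multi-step checkout 150/273 = 54.9% → the multi-step checkout
Direct: Flow B 11/45 = 24.4%, the multi-step checkout 265/673 = 39.4% → the multi-step checkout
Search: Flow B 70/174 = 40.2%, the multi-step checkout 71/143 = 49.7% → the multi-step checkout
Email: Flow B 306/510 = 60.0%, the multi-step checkout 6/9 = 66.7% → the multi-step checkout
Overall: Flow B 441/850 = 51.9%, the multi-step checkout 492/1098 = 44.8% → Flow B
The multi-step checkout wins each traffic group but Flow B wins overall — the comparison reverses. The multi-step checkout's sessions skew toward direct, which has a lower base rate.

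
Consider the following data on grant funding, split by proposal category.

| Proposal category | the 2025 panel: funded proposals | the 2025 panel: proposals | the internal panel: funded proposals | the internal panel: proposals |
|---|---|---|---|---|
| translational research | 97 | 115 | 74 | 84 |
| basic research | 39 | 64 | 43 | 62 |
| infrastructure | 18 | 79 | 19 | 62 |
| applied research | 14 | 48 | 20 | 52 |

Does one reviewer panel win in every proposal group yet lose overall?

Translational research: the 2025 panel 97/115 = 84.3%, the internal panel 74/84 = 88.1% → the internal panel
Basic research: the 2025 panel 39/64 = 60.9%, the internal panel 43/62 = 69.4% → the internal panel
Infrastructure: the 2025 panel 18/79 = 22.8%, the internal panel 19/62 = 30.6% → the internal panel
Applied research: the 2025 panel 14/48 = 29.2%, the internal panel 20/52 = 38.5% → the internal panel
Overall: the 2025 panel 168/306 = 54.9%, the internal panel 156/260 = 60.0% → the internal panel
The internal panel wins overall and in every proposal group — no reversal.

No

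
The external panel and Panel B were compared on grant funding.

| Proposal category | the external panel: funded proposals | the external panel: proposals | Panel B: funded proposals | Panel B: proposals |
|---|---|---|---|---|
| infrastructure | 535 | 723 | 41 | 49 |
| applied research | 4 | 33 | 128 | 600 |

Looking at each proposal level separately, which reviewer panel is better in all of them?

Panel B

Infrastructure: the external panel 535/723 = 74.0%, Panel B 41/49 = 83.7% → Panel B
Applied research: the external panel 4/33 = 12.1%, Panel B 128/600 = 21.3% → Panel B
Panel B has the higher rate in both groups.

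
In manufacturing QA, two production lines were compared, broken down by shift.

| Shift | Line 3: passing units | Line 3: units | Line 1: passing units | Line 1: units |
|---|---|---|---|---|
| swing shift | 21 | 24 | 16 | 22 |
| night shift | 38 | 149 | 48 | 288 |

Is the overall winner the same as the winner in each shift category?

Swing shift: Line 3 21/24 = 87.5%, Line 1 16/22 = 72.7% → Line 3
Night shift: Line 3 38/149 = 25.5%, Line 1 48/288 = 16.7% → Line 3
Overall: Line 3 59/173 = 34.1%, Line 1 64/310 = 20.6% → Line 3
Line 3 wins overall and in every shift group — no reversal.

Yes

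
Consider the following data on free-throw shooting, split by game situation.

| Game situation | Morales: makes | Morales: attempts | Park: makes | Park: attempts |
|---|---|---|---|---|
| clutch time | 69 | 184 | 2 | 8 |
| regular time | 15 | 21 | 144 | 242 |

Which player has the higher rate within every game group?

Morales

Clutch time: Morales 69/184 = 37.5%, Park 2/8 = 25.0% → Morales
Regular time: Morales 15/21 = 71.4%, Park 144/242 = 59.5% → Morales
Morales has the higher rate in both groups.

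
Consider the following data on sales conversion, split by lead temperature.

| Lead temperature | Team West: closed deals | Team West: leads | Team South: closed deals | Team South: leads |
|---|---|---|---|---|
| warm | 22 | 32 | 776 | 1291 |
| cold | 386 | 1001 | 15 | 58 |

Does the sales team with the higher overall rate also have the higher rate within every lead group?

No

Warm: Team West 22/32 = 68.8%, Team South 776/1291 = 60.1% → Team West
Cold: Team West 386/1001 = 38.6%, Team South 15/58 = 25.9% → Team West
Overall: Team West 408/1033 = 39.5%, Team South 791/1349 = 58.6% → Team South
Team West wins each lead group but Team South wins overall — the comparison reverses. Team West's leads skew toward cold, which has a lower base rate.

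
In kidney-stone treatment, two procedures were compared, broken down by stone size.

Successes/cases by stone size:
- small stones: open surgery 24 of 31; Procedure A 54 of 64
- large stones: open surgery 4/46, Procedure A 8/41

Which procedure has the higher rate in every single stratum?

Small stones: open surgery 24/31 = 77.4%, Procedure A 54/64 = 84.4% → Procedure A
Large stones: open surgery 4/46 = 8.7%, Procedure A 8/41 = 19.5% → Procedure A
Procedure A has the higher rate in both groups.

Procedure A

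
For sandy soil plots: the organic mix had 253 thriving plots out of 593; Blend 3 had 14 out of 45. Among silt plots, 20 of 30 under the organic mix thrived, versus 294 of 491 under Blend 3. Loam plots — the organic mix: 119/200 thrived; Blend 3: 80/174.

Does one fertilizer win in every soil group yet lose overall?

Sandy soil: the organic mix 253/593 = 42.7%, Blend 3 14/45 = 31.1% → the organic mix
Silt: the organic mix 20/30 = 66.7%, Blend 3 294/491 = 59.9% → the organic mix
Loam: the organic mix 119/200 = 59.5%, Blend 3 80/174 = 46.0% → the organic mix
Overall: the organic mix 392/823 = 47.6%, Blend 3 388/710 = 54.6% → Blend 3
The organic mix wins each soil group but Blend 3 wins overall — the comparison reverses. The organic mix's plots skew toward sandy soil, which has a lower base rate.

Yes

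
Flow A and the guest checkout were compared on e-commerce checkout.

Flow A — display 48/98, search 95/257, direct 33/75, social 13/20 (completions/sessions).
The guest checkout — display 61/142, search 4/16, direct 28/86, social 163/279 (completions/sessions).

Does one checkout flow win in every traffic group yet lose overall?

Yes

Display: Flow A 48/98 = 49.0%, the guest checkout 61/142 = 43.0% → Flow A
Search: Flow A 95/257 = 37.0%, the guest checkout 4/16 = 25.0% → Flow A
Direct: Flow A 33/75 = 44.0%, the guest checkout 28/86 = 32.6% → Flow A
Social: Flow A 13/20 = 65.0%, the guest checkout 163/279 = 58.4% → Flow A
Overall: Flow A 189/450 = 42.0%, the guest checkout 256/523 = 48.9% → the guest checkout
Flow A wins each traffic group but the guest checkout wins overall — the comparison reverses. Flow A's sessions skew toward search, which has a lower base rate.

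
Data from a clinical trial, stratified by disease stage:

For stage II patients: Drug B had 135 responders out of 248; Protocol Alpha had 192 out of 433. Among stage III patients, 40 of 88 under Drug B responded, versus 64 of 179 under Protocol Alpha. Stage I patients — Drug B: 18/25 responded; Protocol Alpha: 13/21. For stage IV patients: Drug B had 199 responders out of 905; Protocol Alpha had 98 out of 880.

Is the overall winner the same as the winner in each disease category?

Stage II: Drug B 135/248 = 54.4%, Protocol Alpha 192/433 = 44.3% → Drug B
Stage III: Drug B 40/88 = 45.5%, Protocol Alpha 64/179 = 35.8% → Drug B
Stage I: Drug B 18/25 = 72.0%, Protocol Alpha 13/21 = 61.9% → Drug B
Stage IV: Drug B 199/905 = 22.0%, Protocol Alpha 98/880 = 11.1% → Drug B
Overall: Drug B 392/1266 = 31.0%, Protocol Alpha 367/1513 = 24.3% → Drug B
Drug B wins overall and in every disease group — no reversal.

Yes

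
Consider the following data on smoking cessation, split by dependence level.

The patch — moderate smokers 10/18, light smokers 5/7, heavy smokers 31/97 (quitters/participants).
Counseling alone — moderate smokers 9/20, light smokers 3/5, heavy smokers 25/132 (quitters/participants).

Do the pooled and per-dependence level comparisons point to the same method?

Moderate smokers: the patch 10/18 = 55.6%, counseling alone 9/20 = 45.0% → the patch
Light smokers: the patch 5/7 = 71.4%, counseling alone 3/5 = 60.0% → the patch
Heavy smokers: the patch 31/97 = 32.0%, counseling alone 25/132 = 18.9% → the patch
Overall: the patch 46/122 = 37.7%, counseling alone 37/157 = 23.6% → the patch
The patch wins overall and in every dependence group — no reversal.

Yes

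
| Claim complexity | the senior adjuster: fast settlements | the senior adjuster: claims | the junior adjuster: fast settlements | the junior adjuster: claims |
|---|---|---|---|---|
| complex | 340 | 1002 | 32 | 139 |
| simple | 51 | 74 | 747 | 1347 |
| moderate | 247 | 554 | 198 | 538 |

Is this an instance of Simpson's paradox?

Complex: the senior adjuster 340/1002 = 33.9%, the junior adjuster 32/139 = 23.0% → the senior adjuster
Simple: the senior adjuster 51/74 = 68.9%, the junior adjuster 747/1347 = 55.5% → the senior adjuster
Moderate: the senior adjuster 247/554 = 44.6%, the junior adjuster 198/538 = 36.8% → the senior adjuster
Overall: the senior adjuster 638/1630 = 39.1%, the junior adjuster 977/2024 = 48.3% → the junior adjuster
The senior adjuster wins each claim group but the junior adjuster wins overall — the comparison reverses. The senior adjuster's claims skew toward complex, which has a lower base rate.

Yes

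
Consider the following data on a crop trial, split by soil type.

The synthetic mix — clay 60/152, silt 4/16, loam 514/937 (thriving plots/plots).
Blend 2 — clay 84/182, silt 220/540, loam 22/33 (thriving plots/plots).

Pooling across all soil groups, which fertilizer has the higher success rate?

the synthetic mix

Clay: the synthetic mix 60/152 = 39.5%, Blend 2 84/182 = 46.2% → Blend 2
Silt: the synthetic mix 4/16 = 25.0%, Blend 2 220/540 = 40.7% → Blend 2
Loam: the synthetic mix 514/937 = 54.9%, Blend 2 22/33 = 66.7% → Blend 2
Overall: the synthetic mix 578/1105 = 52.3%, Blend 2 326/755 = 43.2% → the synthetic mix
(Blend 2 wins every soil group but the synthetic mix wins overall — Blend 2's plots skew toward the low-rate silt group.)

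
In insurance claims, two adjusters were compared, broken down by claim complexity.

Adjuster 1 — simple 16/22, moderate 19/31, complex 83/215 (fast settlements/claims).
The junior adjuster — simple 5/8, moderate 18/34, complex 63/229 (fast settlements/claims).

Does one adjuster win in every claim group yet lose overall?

Simple: Adjuster 1 16/22 = 72.7%, the junior adjuster 5/8 = 62.5% → Adjuster 1
Moderate: Adjuster 1 19/31 = 61.3%, the junior adjuster 18/34 = 52.9% → Adjuster 1
Complex: Adjuster 1 83/215 = 38.6%, the junior adjuster 63/229 = 27.5% → Adjuster 1
Overall: Adjuster 1 118/268 = 44.0%, the junior adjuster 86/271 = 31.7% → Adjuster 1
Adjuster 1 wins overall and in every claim group — no reversal.

No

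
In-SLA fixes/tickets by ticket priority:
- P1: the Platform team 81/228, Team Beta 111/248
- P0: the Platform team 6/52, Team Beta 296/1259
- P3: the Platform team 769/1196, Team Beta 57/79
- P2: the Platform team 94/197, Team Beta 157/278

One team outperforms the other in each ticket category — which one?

P1: the Platform team 81/228 = 35.5%, Team Beta 111/248 = 44.8% → Team Beta
P0: the Platform team 6/52 = 11.5%, Team Beta 296/1259 = 23.5% → Team Beta
P3: the Platform team 769/1196 = 64.3%, Team Beta 57/79 = 72.2% → Team Beta
P2: the Platform team 94/197 = 47.7%, Team Beta 157/278 = 56.5% → Team Beta
Team Beta has the higher rate in all 4 groups.

Team Beta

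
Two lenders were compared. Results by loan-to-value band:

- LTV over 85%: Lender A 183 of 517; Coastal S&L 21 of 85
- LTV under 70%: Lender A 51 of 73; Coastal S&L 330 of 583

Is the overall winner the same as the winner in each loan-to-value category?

No

LTV over 85%: Lender A 183/517 = 35.4%, Coastal S&L 21/85 = 24.7% → Lender A
LTV under 70%: Lender A 51/73 = 69.9%, Coastal S&L 330/583 = 56.6% → Lender A
Overall: Lender A 234/590 = 39.7%, Coastal S&L 351/668 = 52.5% → Coastal S&L
Lender A wins each loan-to-value group but Coastal S&L wins overall — the comparison reverses. Lender A's loans skew toward LTV over 85%, which has a lower base rate.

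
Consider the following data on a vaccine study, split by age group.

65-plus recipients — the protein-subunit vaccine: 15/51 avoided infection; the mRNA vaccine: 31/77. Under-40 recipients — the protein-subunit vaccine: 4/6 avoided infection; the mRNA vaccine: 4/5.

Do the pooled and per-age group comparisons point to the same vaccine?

Yes

65-plus: the protein-subunit vaccine 15/51 = 29.4%, the mRNA vaccine 31/77 = 40.3% → the mRNA vaccine
Under-40: the protein-subunit vaccine 4/6 = 66.7%, the mRNA vaccine 4/5 = 80.0% → the mRNA vaccine
Overall: the protein-subunit vaccine 19/57 = 33.3%, the mRNA vaccine 35/82 = 42.7% → the mRNA vaccine
The mRNA vaccine wins overall and in every age group — no reversal.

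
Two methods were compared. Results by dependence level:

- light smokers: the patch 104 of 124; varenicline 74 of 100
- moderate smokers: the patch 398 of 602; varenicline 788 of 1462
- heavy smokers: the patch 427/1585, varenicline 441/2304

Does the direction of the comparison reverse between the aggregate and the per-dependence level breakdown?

Light smokers: the patch 104/124 = 83.9%, varenicline 74/100 = 74.0% → the patch
Moderate smokers: the patch 398/602 = 66.1%, varenicline 788/1462 = 53.9% → the patch
Heavy smokers: the patch 427/1585 = 26.9%, varenicline 441/2304 = 19.1% → the patch
Overall: the patch 929/2311 = 40.2%, varenicline 1303/3866 = 33.7% → the patch
The patch wins overall and in every dependence group — no reversal.

No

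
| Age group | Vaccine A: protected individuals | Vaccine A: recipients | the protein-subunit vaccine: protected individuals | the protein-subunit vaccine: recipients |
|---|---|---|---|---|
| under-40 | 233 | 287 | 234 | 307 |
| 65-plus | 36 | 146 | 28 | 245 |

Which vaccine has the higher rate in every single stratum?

Vaccine A

Under-40: Vaccine A 233/287 = 81.2%, the protein-subunit vaccine 234/307 = 76.2% → Vaccine A
65-plus: Vaccine A 36/146 = 24.7%, the protein-subunit vaccine 28/245 = 11.4% → Vaccine A
Vaccine A has the higher rate in both groups.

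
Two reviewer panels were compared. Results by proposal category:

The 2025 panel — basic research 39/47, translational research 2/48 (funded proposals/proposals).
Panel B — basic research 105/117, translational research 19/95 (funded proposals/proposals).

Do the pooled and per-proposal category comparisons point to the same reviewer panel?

Basic research: the 2025 panel 39/47 = 83.0%, Panel B 105/117 = 89.7% → Panel B
Translational research: the 2025 panel 2/48 = 4.2%, Panel B 19/95 = 20.0% → Panel B
Overall: the 2025 panel 41/95 = 43.2%, Panel B 124/212 = 58.5% → Panel B
Panel B wins overall and in every proposal group — no reversal.

Yes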